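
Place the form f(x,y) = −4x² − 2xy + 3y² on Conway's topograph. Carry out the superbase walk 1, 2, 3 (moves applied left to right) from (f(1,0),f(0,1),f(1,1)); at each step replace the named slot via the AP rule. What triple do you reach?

start (-4,3,-3) = (f(1,0),f(0,1),f(1,1))
replace slot 1: 2·(3+(-3)) − (-4) = 4 → (4,3,-3)
replace slot 2: 2·(4+(-3)) − 3 = -1 → (4,-1,-3)
replace slot 3: 2·(4+(-1)) − (-3) = 9 → (4,-1,9)

4,-1,9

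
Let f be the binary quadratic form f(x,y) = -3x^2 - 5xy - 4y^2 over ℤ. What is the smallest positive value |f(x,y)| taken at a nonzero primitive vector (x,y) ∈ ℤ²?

translate: b→-1 (≡5 mod 6), so (3,5,4)→(3,-1,2)
flip: (3,-1,2)→(2,1,3)
reduced (well bottom): (2,1,3) with a≤c, −a<b≤a
well minimum |f| = |-2| = 2 (negative-definite)

2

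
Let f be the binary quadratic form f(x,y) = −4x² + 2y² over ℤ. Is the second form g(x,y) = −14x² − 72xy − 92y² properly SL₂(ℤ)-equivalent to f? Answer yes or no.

D₁ = 32, D₂ = 32
river cycle of f (length 2): (2, 4, -2), (-2, 4, 2)
river cycle of g (length 2): (-2, 4, 2), (2, 4, -2)
cycles coincide ⇒ equivalent

yes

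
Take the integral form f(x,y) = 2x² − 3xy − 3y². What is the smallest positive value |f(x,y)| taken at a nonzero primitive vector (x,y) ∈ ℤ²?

descent: ρ → (-3,3,2)  [lands on river]
river: ρ → (2,5,-1)
river: ρ → (-1,5,2)
river: ρ → (2,3,-3)
closes: descent 1, river 4
min |a| on river = 1

1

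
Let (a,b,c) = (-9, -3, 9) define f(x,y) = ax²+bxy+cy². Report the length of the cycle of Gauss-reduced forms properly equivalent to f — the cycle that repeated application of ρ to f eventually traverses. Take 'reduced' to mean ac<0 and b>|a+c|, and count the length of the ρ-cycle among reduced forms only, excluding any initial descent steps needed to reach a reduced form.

D = 333, ⌊√D⌋ = 18
descent: ρ → (9,3,-9)  [lands on river]
river: ρ → (-9,15,3)
river: ρ → (3,15,-9)
river: ρ → (-9,3,9)
river: ρ → (9,15,-3)
river: ρ → (-3,15,9)
ρ-cycle length = 6 (tail of 1 descent step not counted)

6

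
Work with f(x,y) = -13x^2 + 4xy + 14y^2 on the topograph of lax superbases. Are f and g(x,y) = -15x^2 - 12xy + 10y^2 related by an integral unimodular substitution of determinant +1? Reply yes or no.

D₁ = 744, D₂ = 744
river cycle of f (length 10): (14, 24, -3), (-3, 24, 14), (14, 4, -13), (-13, 22, 5), (5, 18, -21), (-21, 24, 2), (2, 24, -21), (-21, 18, 5), (5, 22, -13), (-13, 4, 14)
river cycle of g (length 10): (10, 12, -15), (-15, 18, 7), (7, 24, -6), (-6, 24, 7), (7, 18, -15), (-15, 12, 10), (10, 8, -17), (-17, 26, 1), (1, 26, -17), (-17, 8, 10)
cycles differ ⇒ inequivalent

no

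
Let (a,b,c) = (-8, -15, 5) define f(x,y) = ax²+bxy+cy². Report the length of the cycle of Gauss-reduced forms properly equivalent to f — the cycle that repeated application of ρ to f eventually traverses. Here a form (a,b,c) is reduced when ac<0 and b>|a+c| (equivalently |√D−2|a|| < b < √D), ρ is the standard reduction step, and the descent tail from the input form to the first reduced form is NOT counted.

D = 385, ⌊√D⌋ = 19
descent: ρ → (5,15,-8)  [lands on river]
river: ρ → (-8,17,3)
river: ρ → (3,19,-2)
river: ρ → (-2,17,12)
river: ρ → (12,7,-7)
river: ρ → (-7,7,12)
river: ρ → (12,17,-2)
river: ρ → (-2,19,3)
river: ρ → (3,17,-8)
river: ρ → (-8,15,5)
ρ-cycle length = 10 (tail of 1 descent step not counted)

10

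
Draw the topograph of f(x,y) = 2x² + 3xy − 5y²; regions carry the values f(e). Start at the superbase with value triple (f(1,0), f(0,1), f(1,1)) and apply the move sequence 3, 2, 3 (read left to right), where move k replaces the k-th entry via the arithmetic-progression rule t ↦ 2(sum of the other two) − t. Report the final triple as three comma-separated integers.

start (2,-5,0) = (f(1,0),f(0,1),f(1,1))
replace slot 3: 2·(2+(-5)) − 0 = -6 → (2,-5,-6)
replace slot 2: 2·(2+(-6)) − (-5) = -3 → (2,-3,-6)
replace slot 3: 2·(2+(-3)) − (-6) = 4 → (2,-3,4)

2,-3,4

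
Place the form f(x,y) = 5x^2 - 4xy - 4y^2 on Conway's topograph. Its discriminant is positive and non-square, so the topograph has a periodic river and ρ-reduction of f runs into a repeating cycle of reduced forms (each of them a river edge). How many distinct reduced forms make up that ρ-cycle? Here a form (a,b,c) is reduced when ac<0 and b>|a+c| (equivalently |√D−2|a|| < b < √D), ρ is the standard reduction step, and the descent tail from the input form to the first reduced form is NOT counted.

D = 96, ⌊√D⌋ = 9
descent: ρ → (-4,4,5)  [lands on river]
river: ρ → (5,6,-3)
river: ρ → (-3,6,5)
river: ρ → (5,4,-4)
ρ-cycle length = 4 (tail of 1 descent step not counted)

4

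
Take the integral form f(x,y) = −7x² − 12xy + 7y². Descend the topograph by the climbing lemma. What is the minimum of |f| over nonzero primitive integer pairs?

descent: ρ → (7,12,-7)  [lands on river]
river: ρ → (-7,16,3)
river: ρ → (3,14,-12)
river: ρ → (-12,10,5)
river: ρ → (5,10,-12)
river: ρ → (-12,14,3)
river: ρ → (3,16,-7)
river: ρ → (-7,12,7)
river: ρ → (7,16,-3)
river: ρ → (-3,14,12)
river: ρ → (12,10,-5)
river: ρ → (-5,10,12)
river: ρ → (12,14,-3)
river: ρ → (-3,16,7)
closes: descent 1, river 14
min |a| on river = 3

3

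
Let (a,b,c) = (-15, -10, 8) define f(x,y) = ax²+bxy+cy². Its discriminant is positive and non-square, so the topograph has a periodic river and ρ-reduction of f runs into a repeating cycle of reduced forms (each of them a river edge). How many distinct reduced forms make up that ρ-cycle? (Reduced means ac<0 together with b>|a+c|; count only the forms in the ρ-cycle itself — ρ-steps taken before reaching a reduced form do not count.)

D = 580, ⌊√D⌋ = 24
descent: ρ → (8,10,-15)  [lands on river]
river: ρ → (-15,20,3)
river: ρ → (3,22,-8)
river: ρ → (-8,10,15)
river: ρ → (15,20,-3)
river: ρ → (-3,22,8)
ρ-cycle length = 6 (tail of 1 descent step not counted)

6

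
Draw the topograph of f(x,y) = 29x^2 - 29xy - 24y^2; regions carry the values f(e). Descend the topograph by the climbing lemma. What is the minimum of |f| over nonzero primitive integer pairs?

descent: ρ → (-24,29,29)  [lands on river]
river: ρ → (29,29,-24)
river: ρ → (-24,19,34)
river: ρ → (34,49,-9)
river: ρ → (-9,59,4)
river: ρ → (4,53,-51)
river: ρ → (-51,49,6)
river: ρ → (6,59,-6)
river: ρ → (-6,49,51)
river: ρ → (51,53,-4)
river: ρ → (-4,59,9)
river: ρ → (9,49,-34)
river: ρ → (-34,19,24)
river: ρ → (24,29,-29)
river: ρ → (-29,29,24)
river: ρ → (24,19,-34)
river: ρ → (-34,49,9)
river: ρ → (9,59,-4)
river: ρ → (-4,53,51)
river: ρ → (51,49,-6)
river: ρ → (-6,59,6)
river: ρ → (6,49,-51)
river: ρ → (-51,53,4)
river: ρ → (4,59,-9)
river: ρ → (-9,49,34)
river: ρ → (34,19,-24)
closes: descent 1, river 26
min |a| on river = 4

4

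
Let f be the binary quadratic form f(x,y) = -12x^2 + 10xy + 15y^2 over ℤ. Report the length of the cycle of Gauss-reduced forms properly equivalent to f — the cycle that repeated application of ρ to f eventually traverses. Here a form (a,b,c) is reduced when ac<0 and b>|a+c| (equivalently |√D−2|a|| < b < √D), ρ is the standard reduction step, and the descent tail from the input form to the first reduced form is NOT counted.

D = 820, ⌊√D⌋ = 28
river: ρ → (15,20,-7)
river: ρ → (-7,22,12)
river: ρ → (12,26,-3)
river: ρ → (-3,28,3)
river: ρ → (3,26,-12)
river: ρ → (-12,22,7)
river: ρ → (7,20,-15)
river: ρ → (-15,10,12)
river: ρ → (12,14,-13)
river: ρ → (-13,12,13)
river: ρ → (13,14,-12)
river: ρ → (-12,10,15)
ρ-cycle length = 12 (tail of 0 descent steps not counted)

12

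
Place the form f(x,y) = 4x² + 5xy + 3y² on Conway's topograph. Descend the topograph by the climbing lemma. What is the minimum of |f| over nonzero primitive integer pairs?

translate: b→-3 (≡5 mod 8), so (4,5,3)→(4,-3,2)
flip: (4,-3,2)→(2,3,4)
translate: b→-1 (≡3 mod 4), so (2,3,4)→(2,-1,3)
reduced (well bottom): (2,-1,3) with a≤c, −a<b≤a
well minimum = a = 2

2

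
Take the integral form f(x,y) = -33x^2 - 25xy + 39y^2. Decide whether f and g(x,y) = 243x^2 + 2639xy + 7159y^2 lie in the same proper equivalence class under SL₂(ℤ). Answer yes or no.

D₁ = 5773, D₂ = 5773
river cycle of f (length 32): (39, 25, -33), (-33, 41, 31), (31, 21, -43), (-43, 65, 9), (9, 61, -57), (-57, 53, 13), (13, 51, -61), (-61, 71, 3), (3, 73, -37), (-37, 75, 1), … (22 more)
river cycle of g (length 32): (39, 25, -33), (-33, 41, 31), (31, 21, -43), (-43, 65, 9), (9, 61, -57), (-57, 53, 13), (13, 51, -61), (-61, 71, 3), (3, 73, -37), (-37, 75, 1), … (22 more)
cycles coincide ⇒ equivalent

yes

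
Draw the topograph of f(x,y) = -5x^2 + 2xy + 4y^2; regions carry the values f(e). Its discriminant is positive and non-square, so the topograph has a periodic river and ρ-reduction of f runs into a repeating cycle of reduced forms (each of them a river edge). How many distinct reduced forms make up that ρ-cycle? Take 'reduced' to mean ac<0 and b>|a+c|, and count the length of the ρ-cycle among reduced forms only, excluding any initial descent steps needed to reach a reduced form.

D = 84, ⌊√D⌋ = 9
river: ρ → (4,6,-3)
river: ρ → (-3,6,4)
river: ρ → (4,2,-5)
river: ρ → (-5,8,1)
river: ρ → (1,8,-5)
river: ρ → (-5,2,4)
ρ-cycle length = 6 (tail of 0 descent steps not counted)

6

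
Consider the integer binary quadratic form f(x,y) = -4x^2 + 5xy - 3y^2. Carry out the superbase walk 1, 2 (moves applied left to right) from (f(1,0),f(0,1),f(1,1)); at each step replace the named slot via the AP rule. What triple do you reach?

start (-4,-3,-2) = (f(1,0),f(0,1),f(1,1))
replace slot 1: 2·((-3)+(-2)) − (-4) = -6 → (-6,-3,-2)
replace slot 2: 2·((-6)+(-2)) − (-3) = -13 → (-6,-13,-2)

-6,-13,-2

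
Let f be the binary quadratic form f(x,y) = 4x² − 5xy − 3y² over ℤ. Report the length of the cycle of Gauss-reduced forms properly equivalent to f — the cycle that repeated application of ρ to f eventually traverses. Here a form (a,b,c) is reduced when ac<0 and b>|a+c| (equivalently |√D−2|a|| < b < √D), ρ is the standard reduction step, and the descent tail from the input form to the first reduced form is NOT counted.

D = 73, ⌊√D⌋ = 8
descent: ρ → (-3,5,4)  [lands on river]
river: ρ → (4,3,-4)
river: ρ → (-4,5,3)
river: ρ → (3,7,-2)
river: ρ → (-2,5,6)
river: ρ → (6,7,-1)
river: ρ → (-1,7,6)
river: ρ → (6,5,-2)
river: ρ → (-2,7,3)
river: ρ → (3,5,-4)
river: ρ → (-4,3,4)
river: ρ → (4,5,-3)
river: ρ → (-3,7,2)
river: ρ → (2,5,-6)
river: ρ → (-6,7,1)
river: ρ → (1,7,-6)
river: ρ → (-6,5,2)
river: ρ → (2,7,-3)
ρ-cycle length = 18 (tail of 1 descent step not counted)

18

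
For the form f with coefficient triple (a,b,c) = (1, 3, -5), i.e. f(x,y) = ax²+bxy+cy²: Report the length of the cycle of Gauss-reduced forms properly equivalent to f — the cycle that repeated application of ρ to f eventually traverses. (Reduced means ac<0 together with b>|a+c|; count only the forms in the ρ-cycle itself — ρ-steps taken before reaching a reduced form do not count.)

D = 29, ⌊√D⌋ = 5
descent: ρ → (-5,-3,1)
descent: ρ → (1,5,-1)  [lands on river]
river: ρ → (-1,5,1)
ρ-cycle length = 2 (tail of 2 descent steps not counted)

2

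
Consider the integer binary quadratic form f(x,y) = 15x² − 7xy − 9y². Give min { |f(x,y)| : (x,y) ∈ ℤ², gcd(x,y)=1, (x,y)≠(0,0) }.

descent: ρ → (-9,7,15)  [lands on river]
river: ρ → (15,23,-1)
river: ρ → (-1,23,15)
river: ρ → (15,7,-9)
river: ρ → (-9,11,13)
river: ρ → (13,15,-7)
river: ρ → (-7,13,15)
river: ρ → (15,17,-5)
river: ρ → (-5,23,3)
river: ρ → (3,19,-19)
river: ρ → (-19,19,3)
river: ρ → (3,23,-5)
river: ρ → (-5,17,15)
river: ρ → (15,13,-7)
river: ρ → (-7,15,13)
river: ρ → (13,11,-9)
closes: descent 1, river 16
min |a| on river = 1

1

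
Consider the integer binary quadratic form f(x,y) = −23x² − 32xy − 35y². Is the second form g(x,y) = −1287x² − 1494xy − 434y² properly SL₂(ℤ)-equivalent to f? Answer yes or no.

D₁ = -2196, D₂ = -2196
f is negative-definite; reduce −f:
−f: translate: b→-14 (≡32 mod 46), so (23,32,35)→(23,-14,26)
−f: reduced (well bottom): (23,-14,26) with a≤c, −a<b≤a
flip sign back: reduced form of f is (-23,14,-26)
g is negative-definite; reduce −g:
−g: translate: b→-1080 (≡1494 mod 2574), so (1287,1494,434)→(1287,-1080,227)
−g: flip: (1287,-1080,227)→(227,1080,1287)
−g: translate: b→172 (≡1080 mod 454), so (227,1080,1287)→(227,172,35)
−g: flip: (227,172,35)→(35,-172,227)
−g: translate: b→-32 (≡-172 mod 70), so (35,-172,227)→(35,-32,23)
−g: flip: (35,-32,23)→(23,32,35)
−g: translate: b→-14 (≡32 mod 46), so (23,32,35)→(23,-14,26)
−g: reduced (well bottom): (23,-14,26) with a≤c, −a<b≤a
flip sign back: reduced form of g is (-23,14,-26)
reduced forms (-23, 14, -26) vs (-23, 14, -26) ⇒ equivalent

yes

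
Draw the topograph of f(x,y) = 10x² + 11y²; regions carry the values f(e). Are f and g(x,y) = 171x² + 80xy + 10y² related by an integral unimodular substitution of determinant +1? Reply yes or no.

D₁ = -440, D₂ = -440
f: reduced (well bottom): (10,0,11) with a≤c, −a<b≤a
g: flip: (171,80,10)→(10,-80,171)
g: translate: b→0 (≡-80 mod 20), so (10,-80,171)→(10,0,11)
g: reduced (well bottom): (10,0,11) with a≤c, −a<b≤a
reduced forms (10, 0, 11) vs (10, 0, 11) ⇒ equivalent

yes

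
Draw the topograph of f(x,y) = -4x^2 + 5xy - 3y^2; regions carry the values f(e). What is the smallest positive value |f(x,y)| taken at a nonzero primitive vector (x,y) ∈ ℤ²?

translate: b→3 (≡-5 mod 8), so (4,-5,3)→(4,3,2)
flip: (4,3,2)→(2,-3,4)
translate: b→1 (≡-3 mod 4), so (2,-3,4)→(2,1,3)
reduced (well bottom): (2,1,3) with a≤c, −a<b≤a
well minimum |f| = |-2| = 2 (negative-definite)

2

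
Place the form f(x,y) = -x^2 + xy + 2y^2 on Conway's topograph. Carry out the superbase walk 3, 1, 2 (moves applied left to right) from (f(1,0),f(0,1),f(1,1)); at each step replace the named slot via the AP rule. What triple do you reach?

start (-1,2,2) = (f(1,0),f(0,1),f(1,1))
replace slot 3: 2·((-1)+2) − 2 = 0 → (-1,2,0)
replace slot 1: 2·(2+0) − (-1) = 5 → (5,2,0)
replace slot 2: 2·(5+0) − 2 = 8 → (5,8,0)

5,8,0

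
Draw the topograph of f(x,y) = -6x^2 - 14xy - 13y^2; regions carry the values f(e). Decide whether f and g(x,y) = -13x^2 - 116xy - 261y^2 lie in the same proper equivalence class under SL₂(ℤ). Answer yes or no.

D₁ = -116, D₂ = -116
f is negative-definite; reduce −f:
−f: translate: b→2 (≡14 mod 12), so (6,14,13)→(6,2,5)
−f: flip: (6,2,5)→(5,-2,6)
−f: reduced (well bottom): (5,-2,6) with a≤c, −a<b≤a
flip sign back: reduced form of f is (-5,2,-6)
g is negative-definite; reduce −g:
−g: translate: b→12 (≡116 mod 26), so (13,116,261)→(13,12,5)
−g: flip: (13,12,5)→(5,-12,13)
−g: translate: b→-2 (≡-12 mod 10), so (5,-12,13)→(5,-2,6)
−g: reduced (well bottom): (5,-2,6) with a≤c, −a<b≤a
flip sign back: reduced form of g is (-5,2,-6)
reduced forms (-5, 2, -6) vs (-5, 2, -6) ⇒ equivalent

yes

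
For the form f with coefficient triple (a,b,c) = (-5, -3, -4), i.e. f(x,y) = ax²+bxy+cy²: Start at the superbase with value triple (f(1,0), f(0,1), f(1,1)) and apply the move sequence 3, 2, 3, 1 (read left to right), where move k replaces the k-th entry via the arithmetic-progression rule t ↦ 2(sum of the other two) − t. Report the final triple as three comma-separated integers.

start (-5,-4,-12) = (f(1,0),f(0,1),f(1,1))
replace slot 3: 2·((-5)+(-4)) − (-12) = -6 → (-5,-4,-6)
replace slot 2: 2·((-5)+(-6)) − (-4) = -18 → (-5,-18,-6)
replace slot 3: 2·((-5)+(-18)) − (-6) = -40 → (-5,-18,-40)
replace slot 1: 2·((-18)+(-40)) − (-5) = -111 → (-111,-18,-40)

-111,-18,-40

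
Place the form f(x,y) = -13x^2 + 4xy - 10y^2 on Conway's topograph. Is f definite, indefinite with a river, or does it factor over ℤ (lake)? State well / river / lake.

D = b²−4ac = 4² − 4·(-13)·(-10) = -504
D < 0 ⇒ definite ⇒ every region one sign ⇒ single well

well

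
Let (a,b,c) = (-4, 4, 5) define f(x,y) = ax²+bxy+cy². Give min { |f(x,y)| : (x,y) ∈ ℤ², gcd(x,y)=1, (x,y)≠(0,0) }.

river: ρ → (5,6,-3)
river: ρ → (-3,6,5)
river: ρ → (5,4,-4)
river: ρ → (-4,4,5)
closes: descent 0, river 4
min |a| on river = 3

3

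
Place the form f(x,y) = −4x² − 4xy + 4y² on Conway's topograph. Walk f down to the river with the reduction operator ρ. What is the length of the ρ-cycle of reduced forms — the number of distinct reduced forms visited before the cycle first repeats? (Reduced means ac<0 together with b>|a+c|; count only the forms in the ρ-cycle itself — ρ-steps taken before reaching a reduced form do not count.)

D = 80, ⌊√D⌋ = 8
descent: ρ → (4,4,-4)  [lands on river]
river: ρ → (-4,4,4)
ρ-cycle length = 2 (tail of 1 descent step not counted)

2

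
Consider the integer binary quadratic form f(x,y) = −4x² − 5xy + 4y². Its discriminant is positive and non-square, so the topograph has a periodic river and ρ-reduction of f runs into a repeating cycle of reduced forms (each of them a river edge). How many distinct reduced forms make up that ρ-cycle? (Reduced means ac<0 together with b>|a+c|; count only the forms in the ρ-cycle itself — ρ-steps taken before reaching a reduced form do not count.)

D = 89, ⌊√D⌋ = 9
descent: ρ → (4,5,-4)  [lands on river]
river: ρ → (-4,3,5)
river: ρ → (5,7,-2)
river: ρ → (-2,9,1)
river: ρ → (1,9,-2)
river: ρ → (-2,7,5)
river: ρ → (5,3,-4)
river: ρ → (-4,5,4)
river: ρ → (4,3,-5)
river: ρ → (-5,7,2)
river: ρ → (2,9,-1)
river: ρ → (-1,9,2)
river: ρ → (2,7,-5)
river: ρ → (-5,3,4)
ρ-cycle length = 14 (tail of 1 descent step not counted)

14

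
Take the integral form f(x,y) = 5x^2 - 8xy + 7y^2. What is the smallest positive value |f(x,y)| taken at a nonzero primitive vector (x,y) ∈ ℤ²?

translate: b→2 (≡-8 mod 10), so (5,-8,7)→(5,2,4)
flip: (5,2,4)→(4,-2,5)
reduced (well bottom): (4,-2,5) with a≤c, −a<b≤a
well minimum = a = 4

4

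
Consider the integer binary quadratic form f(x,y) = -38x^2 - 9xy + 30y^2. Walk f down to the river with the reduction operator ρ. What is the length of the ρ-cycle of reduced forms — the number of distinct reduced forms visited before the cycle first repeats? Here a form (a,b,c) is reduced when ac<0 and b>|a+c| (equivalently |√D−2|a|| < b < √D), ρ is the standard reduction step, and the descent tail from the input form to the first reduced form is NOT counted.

D = 4641, ⌊√D⌋ = 68
descent: ρ → (30,9,-38)  [lands on river]
river: ρ → (-38,67,1)
river: ρ → (1,67,-38)
river: ρ → (-38,9,30)
river: ρ → (30,51,-17)
river: ρ → (-17,51,30)
ρ-cycle length = 6 (tail of 1 descent step not counted)

6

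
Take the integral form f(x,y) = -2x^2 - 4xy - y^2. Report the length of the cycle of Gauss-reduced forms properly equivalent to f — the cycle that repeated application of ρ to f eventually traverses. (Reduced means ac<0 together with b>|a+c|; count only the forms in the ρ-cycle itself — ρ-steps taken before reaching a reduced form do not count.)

D = 8, ⌊√D⌋ = 2
descent: ρ → (-1,2,1)  [lands on river]
river: ρ → (1,2,-1)
ρ-cycle length = 2 (tail of 1 descent step not counted)

2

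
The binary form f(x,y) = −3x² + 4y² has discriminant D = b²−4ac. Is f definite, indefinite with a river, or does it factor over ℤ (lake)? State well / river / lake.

D = b²−4ac = 0² − 4·(-3)·4 = 48
D > 0 non-square ⇒ indefinite ⇒ periodic river

river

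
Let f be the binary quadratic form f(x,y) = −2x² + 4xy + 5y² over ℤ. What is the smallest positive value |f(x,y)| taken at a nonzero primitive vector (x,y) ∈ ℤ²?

river: ρ → (5,6,-1)
river: ρ → (-1,6,5)
river: ρ → (5,4,-2)
river: ρ → (-2,4,5)
closes: descent 0, river 4
min |a| on river = 1

1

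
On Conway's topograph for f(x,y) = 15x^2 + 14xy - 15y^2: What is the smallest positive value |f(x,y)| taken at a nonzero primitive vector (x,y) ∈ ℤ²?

river: ρ → (-15,16,14)
river: ρ → (14,12,-17)
river: ρ → (-17,22,9)
river: ρ → (9,32,-2)
river: ρ → (-2,32,9)
river: ρ → (9,22,-17)
river: ρ → (-17,12,14)
river: ρ → (14,16,-15)
river: ρ → (-15,14,15)
river: ρ → (15,16,-14)
river: ρ → (-14,12,17)
river: ρ → (17,22,-9)
river: ρ → (-9,32,2)
river: ρ → (2,32,-9)
river: ρ → (-9,22,17)
river: ρ → (17,12,-14)
river: ρ → (-14,16,15)
river: ρ → (15,14,-15)
closes: descent 0, river 18
min |a| on river = 2

2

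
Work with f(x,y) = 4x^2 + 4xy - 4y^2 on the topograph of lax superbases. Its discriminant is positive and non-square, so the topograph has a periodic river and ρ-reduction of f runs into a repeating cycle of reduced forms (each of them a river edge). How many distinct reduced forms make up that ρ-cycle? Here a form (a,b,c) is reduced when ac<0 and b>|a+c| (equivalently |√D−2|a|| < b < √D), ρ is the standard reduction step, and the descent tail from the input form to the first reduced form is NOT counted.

D = 80, ⌊√D⌋ = 8
river: ρ → (-4,4,4)
river: ρ → (4,4,-4)
ρ-cycle length = 2 (tail of 0 descent steps not counted)

2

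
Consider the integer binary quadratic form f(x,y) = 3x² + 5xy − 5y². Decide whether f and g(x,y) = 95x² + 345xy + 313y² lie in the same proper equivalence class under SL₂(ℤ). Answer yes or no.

D₁ = 85, D₂ = 85
river cycle of f (length 6): (-5, 5, 3), (3, 7, -3), (-3, 5, 5), (5, 5, -3), (-3, 7, 3), (3, 5, -5)
river cycle of g (length 6): (3, 5, -5), (-5, 5, 3), (3, 7, -3), (-3, 5, 5), (5, 5, -3), (-3, 7, 3)
cycles coincide ⇒ equivalent

yes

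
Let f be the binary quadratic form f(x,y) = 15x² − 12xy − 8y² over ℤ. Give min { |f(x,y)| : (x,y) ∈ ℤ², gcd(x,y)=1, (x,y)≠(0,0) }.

descent: ρ → (-8,12,15)  [lands on river]
river: ρ → (15,18,-5)
river: ρ → (-5,22,7)
river: ρ → (7,20,-8)
closes: descent 1, river 4
min |a| on river = 5

5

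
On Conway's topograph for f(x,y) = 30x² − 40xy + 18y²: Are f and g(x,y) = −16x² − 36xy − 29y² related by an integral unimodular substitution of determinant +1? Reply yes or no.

D₁ = -560, D₂ = -560
f: translate: b→20 (≡-40 mod 60), so (30,-40,18)→(30,20,8)
f: flip: (30,20,8)→(8,-20,30)
f: translate: b→-4 (≡-20 mod 16), so (8,-20,30)→(8,-4,18)
f: reduced (well bottom): (8,-4,18) with a≤c, −a<b≤a
g is negative-definite; reduce −g:
−g: translate: b→4 (≡36 mod 32), so (16,36,29)→(16,4,9)
−g: flip: (16,4,9)→(9,-4,16)
−g: reduced (well bottom): (9,-4,16) with a≤c, −a<b≤a
flip sign back: reduced form of g is (-9,4,-16)
reduced forms (8, -4, 18) vs (-9, 4, -16) ⇒ inequivalent

no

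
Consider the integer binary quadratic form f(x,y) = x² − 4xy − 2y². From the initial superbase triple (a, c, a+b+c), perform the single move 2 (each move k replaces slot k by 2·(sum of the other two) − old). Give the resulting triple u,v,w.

start (1,-2,-5) = (f(1,0),f(0,1),f(1,1))
replace slot 2: 2·(1+(-5)) − (-2) = -6 → (1,-6,-5)

1,-6,-5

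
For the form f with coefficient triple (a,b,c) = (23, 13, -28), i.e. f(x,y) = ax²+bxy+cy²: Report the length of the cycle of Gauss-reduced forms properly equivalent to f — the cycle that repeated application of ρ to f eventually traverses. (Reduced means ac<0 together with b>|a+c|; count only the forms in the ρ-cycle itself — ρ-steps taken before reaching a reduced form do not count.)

D = 2745, ⌊√D⌋ = 52
river: ρ → (-28,43,8)
river: ρ → (8,37,-43)
river: ρ → (-43,49,2)
river: ρ → (2,51,-18)
river: ρ → (-18,21,32)
river: ρ → (32,43,-7)
river: ρ → (-7,41,38)
river: ρ → (38,35,-10)
river: ρ → (-10,45,18)
river: ρ → (18,27,-28)
river: ρ → (-28,29,17)
river: ρ → (17,39,-18)
river: ρ → (-18,33,23)
river: ρ → (23,13,-28)
ρ-cycle length = 14 (tail of 0 descent steps not counted)

14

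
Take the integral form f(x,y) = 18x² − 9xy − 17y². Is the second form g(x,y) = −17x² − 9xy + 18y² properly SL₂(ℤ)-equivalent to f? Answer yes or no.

D₁ = 1305, D₂ = 1305
river cycle of f (length 6): (-17, 9, 18), (18, 27, -8), (-8, 21, 27), (27, 33, -2), (-2, 35, 10), (10, 25, -17)
river cycle of g (length 6): (18, 9, -17), (-17, 25, 10), (10, 35, -2), (-2, 33, 27), (27, 21, -8), (-8, 27, 18)
cycles differ ⇒ inequivalent

no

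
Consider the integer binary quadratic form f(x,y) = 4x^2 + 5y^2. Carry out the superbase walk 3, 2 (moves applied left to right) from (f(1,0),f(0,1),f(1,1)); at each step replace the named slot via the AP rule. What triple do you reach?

start (4,5,9) = (f(1,0),f(0,1),f(1,1))
replace slot 3: 2·(4+5) − 9 = 9 → (4,5,9)
replace slot 2: 2·(4+9) − 5 = 21 → (4,21,9)

4,21,9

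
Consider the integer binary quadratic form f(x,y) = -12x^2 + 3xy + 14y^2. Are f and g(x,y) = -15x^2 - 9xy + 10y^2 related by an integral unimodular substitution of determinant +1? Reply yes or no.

D₁ = 681, D₂ = 681
river cycle of f (length 32): (14, 25, -1), (-1, 25, 14), (14, 3, -12), (-12, 21, 5), (5, 19, -16), (-16, 13, 8), (8, 19, -10), (-10, 21, 6), (6, 15, -19), (-19, 23, 2), … (22 more)
river cycle of g (length 32): (10, 9, -15), (-15, 21, 4), (4, 19, -20), (-20, 21, 3), (3, 21, -20), (-20, 19, 4), (4, 21, -15), (-15, 9, 10), (10, 11, -14), (-14, 17, 7), … (22 more)
cycles differ ⇒ inequivalent

no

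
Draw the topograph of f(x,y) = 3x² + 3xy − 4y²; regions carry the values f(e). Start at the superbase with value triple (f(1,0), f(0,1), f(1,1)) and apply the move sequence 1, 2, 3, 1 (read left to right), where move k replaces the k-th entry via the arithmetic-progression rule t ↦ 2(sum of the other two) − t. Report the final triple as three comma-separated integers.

start (3,-4,2) = (f(1,0),f(0,1),f(1,1))
replace slot 1: 2·((-4)+2) − 3 = -7 → (-7,-4,2)
replace slot 2: 2·((-7)+2) − (-4) = -6 → (-7,-6,2)
replace slot 3: 2·((-7)+(-6)) − 2 = -28 → (-7,-6,-28)
replace slot 1: 2·((-6)+(-28)) − (-7) = -61 → (-61,-6,-28)

-61,-6,-28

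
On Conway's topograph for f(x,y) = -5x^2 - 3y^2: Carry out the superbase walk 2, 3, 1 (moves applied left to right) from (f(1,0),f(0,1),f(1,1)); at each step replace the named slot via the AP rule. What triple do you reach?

start (-5,-3,-8) = (f(1,0),f(0,1),f(1,1))
replace slot 2: 2·((-5)+(-8)) − (-3) = -23 → (-5,-23,-8)
replace slot 3: 2·((-5)+(-23)) − (-8) = -48 → (-5,-23,-48)
replace slot 1: 2·((-23)+(-48)) − (-5) = -137 → (-137,-23,-48)

-137,-23,-48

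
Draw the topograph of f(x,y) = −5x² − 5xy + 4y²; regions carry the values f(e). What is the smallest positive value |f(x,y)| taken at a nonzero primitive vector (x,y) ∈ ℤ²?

descent: ρ → (4,5,-5)  [lands on river]
river: ρ → (-5,5,4)
river: ρ → (4,3,-6)
river: ρ → (-6,9,1)
river: ρ → (1,9,-6)
river: ρ → (-6,3,4)
closes: descent 1, river 6
min |a| on river = 1

1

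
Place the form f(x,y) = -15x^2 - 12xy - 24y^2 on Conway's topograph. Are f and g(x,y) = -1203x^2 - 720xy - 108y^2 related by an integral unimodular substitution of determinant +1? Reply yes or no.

D₁ = -1296, D₂ = -1296
f is negative-definite; reduce −f:
−f: reduced (well bottom): (15,12,24) with a≤c, −a<b≤a
flip sign back: reduced form of f is (-15,-12,-24)
g is negative-definite; reduce −g:
−g: flip: (1203,720,108)→(108,-720,1203)
−g: translate: b→-72 (≡-720 mod 216), so (108,-720,1203)→(108,-72,15)
−g: flip: (108,-72,15)→(15,72,108)
−g: translate: b→12 (≡72 mod 30), so (15,72,108)→(15,12,24)
−g: reduced (well bottom): (15,12,24) with a≤c, −a<b≤a
flip sign back: reduced form of g is (-15,-12,-24)
reduced forms (-15, -12, -24) vs (-15, -12, -24) ⇒ equivalent

yes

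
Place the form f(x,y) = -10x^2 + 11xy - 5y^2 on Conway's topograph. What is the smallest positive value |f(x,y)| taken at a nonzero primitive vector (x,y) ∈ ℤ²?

translate: b→9 (≡-11 mod 20), so (10,-11,5)→(10,9,4)
flip: (10,9,4)→(4,-9,10)
translate: b→-1 (≡-9 mod 8), so (4,-9,10)→(4,-1,5)
reduced (well bottom): (4,-1,5) with a≤c, −a<b≤a
well minimum |f| = |-4| = 4 (negative-definite)

4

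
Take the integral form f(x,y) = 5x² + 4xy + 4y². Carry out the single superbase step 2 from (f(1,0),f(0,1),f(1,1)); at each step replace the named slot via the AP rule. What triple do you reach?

start (5,4,13) = (f(1,0),f(0,1),f(1,1))
replace slot 2: 2·(5+13) − 4 = 32 → (5,32,13)

5,32,13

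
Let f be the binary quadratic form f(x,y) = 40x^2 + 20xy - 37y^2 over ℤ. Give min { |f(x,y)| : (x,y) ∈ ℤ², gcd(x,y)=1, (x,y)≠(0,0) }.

river: ρ → (-37,54,23)
river: ρ → (23,38,-53)
river: ρ → (-53,68,8)
river: ρ → (8,76,-17)
river: ρ → (-17,60,40)
river: ρ → (40,20,-37)
closes: descent 0, river 6
min |a| on river = 8

8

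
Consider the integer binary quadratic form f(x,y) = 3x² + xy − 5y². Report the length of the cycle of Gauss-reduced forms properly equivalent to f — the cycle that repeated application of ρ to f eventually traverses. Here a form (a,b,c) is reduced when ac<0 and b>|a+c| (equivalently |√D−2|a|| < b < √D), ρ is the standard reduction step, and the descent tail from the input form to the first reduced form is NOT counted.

D = 61, ⌊√D⌋ = 7
descent: ρ → (-5,-1,3)
descent: ρ → (3,7,-1)  [lands on river]
river: ρ → (-1,7,3)
river: ρ → (3,5,-3)
river: ρ → (-3,7,1)
river: ρ → (1,7,-3)
river: ρ → (-3,5,3)
ρ-cycle length = 6 (tail of 2 descent steps not counted)

6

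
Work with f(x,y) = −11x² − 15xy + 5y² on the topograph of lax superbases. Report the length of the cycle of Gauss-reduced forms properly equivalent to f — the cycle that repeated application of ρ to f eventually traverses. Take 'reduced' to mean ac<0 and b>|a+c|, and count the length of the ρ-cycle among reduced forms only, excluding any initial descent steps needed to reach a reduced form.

D = 445, ⌊√D⌋ = 21
descent: ρ → (5,15,-11)  [lands on river]
river: ρ → (-11,7,9)
river: ρ → (9,11,-9)
river: ρ → (-9,7,11)
river: ρ → (11,15,-5)
river: ρ → (-5,15,11)
river: ρ → (11,7,-9)
river: ρ → (-9,11,9)
river: ρ → (9,7,-11)
river: ρ → (-11,15,5)
ρ-cycle length = 10 (tail of 1 descent step not counted)

10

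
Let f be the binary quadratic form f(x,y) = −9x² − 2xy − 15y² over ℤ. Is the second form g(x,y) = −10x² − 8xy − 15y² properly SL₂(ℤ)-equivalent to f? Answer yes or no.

D₁ = -536, D₂ = -536
f is negative-definite; reduce −f:
−f: reduced (well bottom): (9,2,15) with a≤c, −a<b≤a
flip sign back: reduced form of f is (-9,-2,-15)
g is negative-definite; reduce −g:
−g: reduced (well bottom): (10,8,15) with a≤c, −a<b≤a
flip sign back: reduced form of g is (-10,-8,-15)
reduced forms (-9, -2, -15) vs (-10, -8, -15) ⇒ inequivalent

no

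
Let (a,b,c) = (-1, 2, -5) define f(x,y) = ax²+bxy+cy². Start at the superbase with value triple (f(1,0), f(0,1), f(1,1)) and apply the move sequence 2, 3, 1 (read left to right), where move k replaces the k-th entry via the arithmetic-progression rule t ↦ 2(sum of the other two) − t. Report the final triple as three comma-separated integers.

start (-1,-5,-4) = (f(1,0),f(0,1),f(1,1))
replace slot 2: 2·((-1)+(-4)) − (-5) = -5 → (-1,-5,-4)
replace slot 3: 2·((-1)+(-5)) − (-4) = -8 → (-1,-5,-8)
replace slot 1: 2·((-5)+(-8)) − (-1) = -25 → (-25,-5,-8)

-25,-5,-8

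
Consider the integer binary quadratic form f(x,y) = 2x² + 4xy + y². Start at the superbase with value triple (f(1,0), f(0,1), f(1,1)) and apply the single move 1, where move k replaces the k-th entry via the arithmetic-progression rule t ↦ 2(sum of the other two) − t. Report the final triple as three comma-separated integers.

start (2,1,7) = (f(1,0),f(0,1),f(1,1))
replace slot 1: 2·(1+7) − 2 = 14 → (14,1,7)

14,1,7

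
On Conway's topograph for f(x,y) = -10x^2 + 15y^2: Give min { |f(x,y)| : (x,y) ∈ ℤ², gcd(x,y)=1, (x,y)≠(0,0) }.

descent: ρ → (15,0,-10)
descent: ρ → (-10,20,5)  [lands on river]
river: ρ → (5,20,-10)
closes: descent 2, river 2
min |a| on river = 5

5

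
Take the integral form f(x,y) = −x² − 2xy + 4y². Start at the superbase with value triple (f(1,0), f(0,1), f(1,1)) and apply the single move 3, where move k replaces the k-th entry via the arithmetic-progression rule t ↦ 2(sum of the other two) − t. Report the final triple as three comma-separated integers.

start (-1,4,1) = (f(1,0),f(0,1),f(1,1))
replace slot 3: 2·((-1)+4) − 1 = 5 → (-1,4,5)

-1,4,5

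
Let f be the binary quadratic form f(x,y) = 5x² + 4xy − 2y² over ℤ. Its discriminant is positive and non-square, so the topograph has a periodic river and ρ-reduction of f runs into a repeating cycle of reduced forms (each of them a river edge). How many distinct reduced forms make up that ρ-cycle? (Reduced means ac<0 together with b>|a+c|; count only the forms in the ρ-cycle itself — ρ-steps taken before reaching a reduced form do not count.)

D = 56, ⌊√D⌋ = 7
river: ρ → (-2,4,5)
river: ρ → (5,6,-1)
river: ρ → (-1,6,5)
river: ρ → (5,4,-2)
ρ-cycle length = 4 (tail of 0 descent steps not counted)

4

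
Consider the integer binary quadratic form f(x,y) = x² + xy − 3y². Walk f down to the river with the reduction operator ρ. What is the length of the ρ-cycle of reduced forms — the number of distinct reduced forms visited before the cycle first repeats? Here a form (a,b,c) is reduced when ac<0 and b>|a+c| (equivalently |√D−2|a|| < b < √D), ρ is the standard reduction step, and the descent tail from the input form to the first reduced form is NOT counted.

D = 13, ⌊√D⌋ = 3
descent: ρ → (-3,-1,1)
descent: ρ → (1,3,-1)  [lands on river]
river: ρ → (-1,3,1)
ρ-cycle length = 2 (tail of 2 descent steps not counted)

2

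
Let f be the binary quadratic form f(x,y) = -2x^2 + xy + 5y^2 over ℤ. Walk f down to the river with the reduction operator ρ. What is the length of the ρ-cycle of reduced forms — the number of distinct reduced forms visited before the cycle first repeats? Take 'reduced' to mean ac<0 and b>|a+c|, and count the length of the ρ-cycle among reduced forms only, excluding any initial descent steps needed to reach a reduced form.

D = 41, ⌊√D⌋ = 6
descent: ρ → (5,-1,-2)
descent: ρ → (-2,5,2)  [lands on river]
river: ρ → (2,3,-4)
river: ρ → (-4,5,1)
river: ρ → (1,5,-4)
river: ρ → (-4,3,2)
river: ρ → (2,5,-2)
river: ρ → (-2,3,4)
river: ρ → (4,5,-1)
river: ρ → (-1,5,4)
river: ρ → (4,3,-2)
ρ-cycle length = 10 (tail of 2 descent steps not counted)

10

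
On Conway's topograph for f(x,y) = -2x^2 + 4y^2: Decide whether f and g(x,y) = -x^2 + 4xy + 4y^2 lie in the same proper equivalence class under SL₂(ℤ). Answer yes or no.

D₁ = 32, D₂ = 32
river cycle of f (length 2): (-2, 4, 2), (2, 4, -2)
river cycle of g (length 2): (4, 4, -1), (-1, 4, 4)
cycles differ ⇒ inequivalent

no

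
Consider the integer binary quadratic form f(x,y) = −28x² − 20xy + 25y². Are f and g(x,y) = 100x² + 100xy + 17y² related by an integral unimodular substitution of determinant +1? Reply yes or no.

D₁ = 3200, D₂ = 3200
river cycle of f (length 14): (25, 20, -28), (-28, 36, 17), (17, 32, -32), (-32, 32, 17), (17, 36, -28), (-28, 20, 25), (25, 30, -23), (-23, 16, 32), (32, 48, -7), (-7, 50, 25), … (4 more)
river cycle of g (length 14): (17, 36, -28), (-28, 20, 25), (25, 30, -23), (-23, 16, 32), (32, 48, -7), (-7, 50, 25), (25, 50, -7), (-7, 48, 32), (32, 16, -23), (-23, 30, 25), … (4 more)
cycles coincide ⇒ equivalent

yes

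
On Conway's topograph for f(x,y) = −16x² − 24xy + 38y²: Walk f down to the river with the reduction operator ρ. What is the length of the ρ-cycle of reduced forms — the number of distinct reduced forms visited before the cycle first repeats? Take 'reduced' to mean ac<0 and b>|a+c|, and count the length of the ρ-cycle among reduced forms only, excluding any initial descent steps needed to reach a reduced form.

D = 3008, ⌊√D⌋ = 54
descent: ρ → (38,24,-16)  [lands on river]
river: ρ → (-16,40,22)
river: ρ → (22,48,-8)
river: ρ → (-8,48,22)
river: ρ → (22,40,-16)
river: ρ → (-16,24,38)
river: ρ → (38,52,-2)
river: ρ → (-2,52,38)
ρ-cycle length = 8 (tail of 1 descent step not counted)

8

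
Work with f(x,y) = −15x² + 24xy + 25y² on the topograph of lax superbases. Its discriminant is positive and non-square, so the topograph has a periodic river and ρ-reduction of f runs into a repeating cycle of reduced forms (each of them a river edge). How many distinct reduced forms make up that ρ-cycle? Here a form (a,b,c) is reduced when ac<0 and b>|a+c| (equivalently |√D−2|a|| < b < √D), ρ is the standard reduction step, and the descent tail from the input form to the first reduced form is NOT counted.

D = 2076, ⌊√D⌋ = 45
river: ρ → (25,26,-14)
river: ρ → (-14,30,21)
river: ρ → (21,12,-23)
river: ρ → (-23,34,10)
river: ρ → (10,26,-35)
river: ρ → (-35,44,1)
river: ρ → (1,44,-35)
river: ρ → (-35,26,10)
river: ρ → (10,34,-23)
river: ρ → (-23,12,21)
river: ρ → (21,30,-14)
river: ρ → (-14,26,25)
river: ρ → (25,24,-15)
river: ρ → (-15,36,13)
river: ρ → (13,42,-6)
river: ρ → (-6,42,13)
river: ρ → (13,36,-15)
river: ρ → (-15,24,25)
ρ-cycle length = 18 (tail of 0 descent steps not counted)

18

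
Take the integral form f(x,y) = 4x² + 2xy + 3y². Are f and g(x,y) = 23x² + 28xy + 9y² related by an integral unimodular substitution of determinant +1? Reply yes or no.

D₁ = -44, D₂ = -44
f: flip: (4,2,3)→(3,-2,4)
f: reduced (well bottom): (3,-2,4) with a≤c, −a<b≤a
g: translate: b→-18 (≡28 mod 46), so (23,28,9)→(23,-18,4)
g: flip: (23,-18,4)→(4,18,23)
g: translate: b→2 (≡18 mod 8), so (4,18,23)→(4,2,3)
g: flip: (4,2,3)→(3,-2,4)
g: reduced (well bottom): (3,-2,4) with a≤c, −a<b≤a
reduced forms (3, -2, 4) vs (3, -2, 4) ⇒ equivalent

yes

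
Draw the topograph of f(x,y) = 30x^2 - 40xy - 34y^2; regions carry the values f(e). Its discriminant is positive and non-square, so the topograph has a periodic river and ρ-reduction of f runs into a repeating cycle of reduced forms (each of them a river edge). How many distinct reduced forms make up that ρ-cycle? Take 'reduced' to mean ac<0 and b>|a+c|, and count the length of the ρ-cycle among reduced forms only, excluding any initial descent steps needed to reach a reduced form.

D = 5680, ⌊√D⌋ = 75
descent: ρ → (-34,40,30)  [lands on river]
river: ρ → (30,20,-44)
river: ρ → (-44,68,6)
river: ρ → (6,64,-66)
river: ρ → (-66,68,4)
river: ρ → (4,68,-66)
river: ρ → (-66,64,6)
river: ρ → (6,68,-44)
river: ρ → (-44,20,30)
river: ρ → (30,40,-34)
river: ρ → (-34,28,36)
river: ρ → (36,44,-26)
river: ρ → (-26,60,20)
river: ρ → (20,60,-26)
river: ρ → (-26,44,36)
river: ρ → (36,28,-34)
ρ-cycle length = 16 (tail of 1 descent step not counted)

16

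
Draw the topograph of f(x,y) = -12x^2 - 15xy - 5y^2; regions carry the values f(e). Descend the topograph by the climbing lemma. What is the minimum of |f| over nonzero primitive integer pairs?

translate: b→-9 (≡15 mod 24), so (12,15,5)→(12,-9,2)
flip: (12,-9,2)→(2,9,12)
translate: b→1 (≡9 mod 4), so (2,9,12)→(2,1,2)
reduced (well bottom): (2,1,2) with a≤c, −a<b≤a
well minimum |f| = |-2| = 2 (negative-definite)

2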